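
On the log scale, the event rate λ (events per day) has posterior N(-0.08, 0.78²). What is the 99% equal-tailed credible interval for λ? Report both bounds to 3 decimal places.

[0.124, 6.884]

On the log scale the 99% interval is -0.08 ± 2.576 × 0.78 = [-2.0891, 1.9291].
Exponentiate: [e^-2.0891, e^1.9291] = [0.124, 6.884].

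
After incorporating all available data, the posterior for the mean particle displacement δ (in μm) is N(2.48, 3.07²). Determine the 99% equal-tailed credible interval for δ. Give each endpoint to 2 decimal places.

The posterior is symmetric, so the 99% equal-tailed interval is δ = 2.48 ± z·3.07 with z = 2.576.
Half-width: 2.576 × 3.07 = 7.91.
2.48 − 7.91 = -5.43; 2.48 + 7.91 = 10.39.

[-5.43, 10.39]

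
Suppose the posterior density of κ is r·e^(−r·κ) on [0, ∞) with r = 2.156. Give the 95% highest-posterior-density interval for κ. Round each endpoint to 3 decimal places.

[0.000, 1.389]

The exponential density is strictly decreasing on [0, ∞), so the HPD interval is anchored at 0: [0, q] with P(κ ≤ q) = 0.95.
q = −ln(1 − 0.95) / 2.156 = 2.9957 / 2.156 = 1.389.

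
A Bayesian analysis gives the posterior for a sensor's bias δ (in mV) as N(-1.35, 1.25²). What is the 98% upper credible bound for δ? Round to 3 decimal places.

Need U with P(δ ≤ U) = 0.98: U = -1.35 + z_{0.02}·1.25.
z = 2.054; U = -1.35 + 2.054 × 1.25 = 1.217.

1.217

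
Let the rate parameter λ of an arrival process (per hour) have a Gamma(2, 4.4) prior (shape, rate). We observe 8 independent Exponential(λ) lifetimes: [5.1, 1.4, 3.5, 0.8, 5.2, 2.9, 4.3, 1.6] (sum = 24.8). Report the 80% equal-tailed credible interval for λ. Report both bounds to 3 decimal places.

[0.213, 0.487]

Posterior: Gamma(2+8, 4.4+24.8) = Gamma(10, 29.2) (shape, rate).
Equal-tailed 80% interval: Gamma(10, 29.2) quantiles at 0.1 and 0.9.
Posterior mean ≈ 0.342, SD ≈ 0.108; a Normal approximation gives roughly [0.204, 0.481].
Exact: lower = 0.213; upper = 0.487.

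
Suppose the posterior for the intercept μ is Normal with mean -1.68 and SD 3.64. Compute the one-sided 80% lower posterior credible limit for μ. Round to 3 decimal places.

-4.744

Need L with P(μ ≥ L) = 0.80: L = -1.68 − z_{0.2}·3.64.
z = 0.842; L = -1.68 − 0.842 × 3.64 = -4.744.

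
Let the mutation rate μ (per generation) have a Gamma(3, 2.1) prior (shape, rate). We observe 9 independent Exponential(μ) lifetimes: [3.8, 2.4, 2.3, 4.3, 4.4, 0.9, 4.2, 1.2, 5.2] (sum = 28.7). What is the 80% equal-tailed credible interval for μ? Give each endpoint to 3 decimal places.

Posterior: Gamma(3+9, 2.1+28.7) = Gamma(12, 30.8) (shape, rate).
Equal-tailed 80% interval: Gamma(12, 30.8) quantiles at 0.1 and 0.9.
Posterior mean ≈ 0.390, SD ≈ 0.112; a Normal approximation gives roughly [0.245, 0.534].
Exact: lower = 0.254; upper = 0.539.

[0.254, 0.539]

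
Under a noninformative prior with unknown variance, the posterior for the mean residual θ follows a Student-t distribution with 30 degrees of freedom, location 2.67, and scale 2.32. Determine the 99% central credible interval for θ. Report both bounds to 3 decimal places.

The t_30 distribution is symmetric; the 99% interval is 2.67 ± t·2.32 with t_{0.995,30} = 2.750.
Half-width: 2.750 × 2.32 = 6.380.
2.67 − 6.380 = -3.710; 2.67 + 6.380 = 9.050.

[-3.710, 9.050]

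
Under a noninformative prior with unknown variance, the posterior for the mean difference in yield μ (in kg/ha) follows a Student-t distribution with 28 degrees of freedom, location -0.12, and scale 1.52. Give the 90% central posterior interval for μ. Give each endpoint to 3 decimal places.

The t_28 distribution is symmetric; the 90% interval is -0.12 ± t·1.52 with t_{0.95,28} = 1.701.
Half-width: 1.701 × 1.52 = 2.586.
-0.12 − 2.586 = -2.706; -0.12 + 2.586 = 2.466.

[-2.706, 2.466]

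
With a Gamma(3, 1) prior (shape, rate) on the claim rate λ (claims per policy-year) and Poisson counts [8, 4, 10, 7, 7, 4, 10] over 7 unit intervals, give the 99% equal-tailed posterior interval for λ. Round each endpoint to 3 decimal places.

[4.516, 9.203]

Posterior: Gamma(3+50, 1+7) = Gamma(53, 8) (shape, rate).
Equal-tailed 99% interval: Gamma(53, 8) quantiles at 0.005 and 0.995.
Posterior mean ≈ 6.625, SD ≈ 0.910; a Normal approximation gives roughly [4.281, 8.969].
Exact: lower = 4.516; upper = 9.203.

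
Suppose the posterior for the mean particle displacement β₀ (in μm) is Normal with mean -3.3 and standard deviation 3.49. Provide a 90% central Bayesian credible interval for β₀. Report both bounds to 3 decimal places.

The posterior is symmetric, so the 90% equal-tailed interval is β₀ = -3.3 ± z·3.49 with z = 1.645.
Half-width: 1.645 × 3.49 = 5.741.
-3.3 − 5.741 = -9.041; -3.3 + 5.741 = 2.441.

[-9.041, 2.441]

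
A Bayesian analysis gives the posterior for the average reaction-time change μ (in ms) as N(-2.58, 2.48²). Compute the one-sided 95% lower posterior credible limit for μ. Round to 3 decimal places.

Need L with P(μ ≥ L) = 0.95: L = -2.58 − z_{0.05}·2.48.
z = 1.645; L = -2.58 − 1.645 × 2.48 = -6.659.

-6.659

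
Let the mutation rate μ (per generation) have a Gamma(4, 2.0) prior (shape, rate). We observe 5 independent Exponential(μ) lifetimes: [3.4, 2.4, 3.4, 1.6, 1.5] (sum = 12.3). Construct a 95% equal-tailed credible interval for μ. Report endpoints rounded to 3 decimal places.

Posterior: Gamma(4+5, 2.0+12.3) = Gamma(9, 14.3) (shape, rate).
Equal-tailed 95% interval: Gamma(9, 14.3) quantiles at 0.025 and 0.975.
Posterior mean ≈ 0.629, SD ≈ 0.210; a Normal approximation gives roughly [0.218, 1.041].
Exact: lower = 0.288; upper = 1.102.

[0.288, 1.102]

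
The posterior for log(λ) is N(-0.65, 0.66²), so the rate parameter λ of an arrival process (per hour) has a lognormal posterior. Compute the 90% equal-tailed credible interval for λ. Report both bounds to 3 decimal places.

On the log scale the 90% interval is -0.65 ± 1.645 × 0.66 = [-1.7356, 0.4356].
Exponentiate: [e^-1.7356, e^0.4356] = [0.176, 1.546].

[0.176, 1.546]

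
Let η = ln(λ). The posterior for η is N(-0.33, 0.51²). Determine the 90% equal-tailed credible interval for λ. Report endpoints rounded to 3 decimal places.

[0.311, 1.663]

On the log scale the 90% interval is -0.33 ± 1.645 × 0.51 = [-1.1689, 0.5089].
Exponentiate: [e^-1.1689, e^0.5089] = [0.311, 1.663].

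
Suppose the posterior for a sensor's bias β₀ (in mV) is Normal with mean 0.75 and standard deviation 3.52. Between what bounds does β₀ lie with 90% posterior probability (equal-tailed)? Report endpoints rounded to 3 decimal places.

The posterior is symmetric, so the 90% equal-tailed interval is β₀ = 0.75 ± z·3.52 with z = 1.645.
Half-width: 1.645 × 3.52 = 5.790.
0.75 − 5.790 = -5.040; 0.75 + 5.790 = 6.540.

[-5.040, 6.540]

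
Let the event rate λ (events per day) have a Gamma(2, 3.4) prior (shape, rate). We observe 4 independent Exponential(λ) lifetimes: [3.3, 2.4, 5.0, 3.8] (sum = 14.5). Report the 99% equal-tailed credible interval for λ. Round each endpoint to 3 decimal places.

Posterior: Gamma(2+4, 3.4+14.5) = Gamma(6, 17.9) (shape, rate).
Equal-tailed 99% interval: Gamma(6, 17.9) quantiles at 0.005 and 0.995.
Posterior mean ≈ 0.335, SD ≈ 0.137; a Normal approximation gives roughly [-0.017, 0.688].
Exact: lower = 0.086; upper = 0.790.

[0.086, 0.790]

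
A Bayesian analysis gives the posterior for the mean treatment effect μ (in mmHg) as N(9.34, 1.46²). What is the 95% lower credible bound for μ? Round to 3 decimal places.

6.939

Need L with P(μ ≥ L) = 0.95: L = 9.34 − z_{0.05}·1.46.
z = 1.645; L = 9.34 − 1.645 × 1.46 = 6.939.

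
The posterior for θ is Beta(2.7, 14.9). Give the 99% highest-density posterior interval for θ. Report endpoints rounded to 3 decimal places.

[0.007, 0.398]

The posterior is unimodal and skewed, so the HPD interval has equal density at both endpoints and is the shortest 99% interval.
Solving f(0.007) = f(0.398) with F(0.398) − F(0.007) = 0.99 gives [0.007, 0.398].
For comparison, the equal-tailed interval is [0.016, 0.427]; the HPD is narrower and shifted toward the mode.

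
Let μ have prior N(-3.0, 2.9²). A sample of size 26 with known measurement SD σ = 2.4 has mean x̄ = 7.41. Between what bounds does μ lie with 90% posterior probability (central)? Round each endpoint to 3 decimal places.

Posterior precision = 1/2.9² + 26/2.4² = 0.1189 + 4.5139 = 4.6328, so posterior SD = 0.4646.
Posterior mean = (-3.0/2.9² + 26·7.41/2.4²) / 4.6328 = 7.1428.
Interval: 7.1428 ± 1.645 × 0.4646 → [6.379, 7.907].

[6.379, 7.907]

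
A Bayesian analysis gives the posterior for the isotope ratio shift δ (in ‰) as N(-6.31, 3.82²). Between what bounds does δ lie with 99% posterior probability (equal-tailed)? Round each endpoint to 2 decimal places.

The posterior is symmetric, so the 99% equal-tailed interval is δ = -6.31 ± z·3.82 with z = 2.576.
Half-width: 2.576 × 3.82 = 9.84.
-6.31 − 9.84 = -16.15; -6.31 + 9.84 = 3.53.

[-16.15, 3.53]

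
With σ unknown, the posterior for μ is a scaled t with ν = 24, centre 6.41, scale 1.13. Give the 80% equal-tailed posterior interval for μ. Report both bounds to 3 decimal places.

[4.921, 7.899]

The t_24 distribution is symmetric; the 80% interval is 6.41 ± t·1.13 with t_{0.9,24} = 1.318.
Half-width: 1.318 × 1.13 = 1.489.
6.41 − 1.489 = 4.921; 6.41 + 1.489 = 7.899.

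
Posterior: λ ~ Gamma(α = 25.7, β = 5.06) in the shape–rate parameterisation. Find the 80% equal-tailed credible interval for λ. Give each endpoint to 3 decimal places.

Posterior: Gamma(shape 25.7, rate 5.06).
Equal-tailed 80% interval: Gamma(25.7, 5.06) quantiles at 0.1 and 0.9.
Posterior mean ≈ 5.079, SD ≈ 1.002; a Normal approximation gives roughly [3.795, 6.363].
Exact: lower = 3.845; upper = 6.398.

[3.845, 6.398]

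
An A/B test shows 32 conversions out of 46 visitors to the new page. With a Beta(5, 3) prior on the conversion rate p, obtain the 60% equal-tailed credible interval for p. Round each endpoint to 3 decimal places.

[0.633, 0.739]

Posterior: Beta(5+32, 3+14) = Beta(37, 17).
Equal-tailed 60% interval: the 0.2 and 0.8 quantiles of Beta(37, 17).
Posterior mean ≈ 0.685, SD ≈ 0.063; a Normal approximation gives roughly [0.632, 0.738].
Exact: F⁻¹(0.2) = 0.633; F⁻¹(0.8) = 0.739.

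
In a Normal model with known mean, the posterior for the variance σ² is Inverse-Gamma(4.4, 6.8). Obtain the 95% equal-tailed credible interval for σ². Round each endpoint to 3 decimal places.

[0.726, 5.243]

Inverse-Gamma(4.4, 6.8) quantiles: F⁻¹(0.025) and F⁻¹(0.975).
Equivalently, 1/σ² ~ Gamma(4.4, rate = 6.8); invert its 0.975 and 0.025 quantiles.
Posterior mean ≈ 2.000, SD ≈ 1.291; a Normal approximation gives roughly [-0.530, 4.530].
Exact: lower = 0.726; upper = 5.243.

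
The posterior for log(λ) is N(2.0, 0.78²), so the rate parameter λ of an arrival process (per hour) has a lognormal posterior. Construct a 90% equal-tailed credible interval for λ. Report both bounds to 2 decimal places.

On the log scale the 90% interval is 2.0 ± 1.645 × 0.78 = [0.7170, 3.2830].
Exponentiate: [e^0.7170, e^3.2830] = [2.05, 26.66].

[2.05, 26.66]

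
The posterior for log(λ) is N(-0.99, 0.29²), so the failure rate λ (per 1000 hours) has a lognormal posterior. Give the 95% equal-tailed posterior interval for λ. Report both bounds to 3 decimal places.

On the log scale the 95% interval is -0.99 ± 1.960 × 0.29 = [-1.5584, -0.4216].
Exponentiate: [e^-1.5584, e^-0.4216] = [0.210, 0.656].

[0.210, 0.656]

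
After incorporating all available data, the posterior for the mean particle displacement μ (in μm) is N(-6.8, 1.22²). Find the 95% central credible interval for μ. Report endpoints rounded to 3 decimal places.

[-9.191, -4.409]

The posterior is symmetric, so the 95% equal-tailed interval is μ = -6.8 ± z·1.22 with z = 1.960.
Half-width: 1.960 × 1.22 = 2.391.
-6.8 − 2.391 = -9.191; -6.8 + 2.391 = -4.409.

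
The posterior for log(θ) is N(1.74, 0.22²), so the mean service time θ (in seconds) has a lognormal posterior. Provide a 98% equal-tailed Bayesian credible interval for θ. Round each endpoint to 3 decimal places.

On the log scale the 98% interval is 1.74 ± 2.326 × 0.22 = [1.2282, 2.2518].
Exponentiate: [e^1.2282, e^2.2518] = [3.415, 9.505].

[3.415, 9.505]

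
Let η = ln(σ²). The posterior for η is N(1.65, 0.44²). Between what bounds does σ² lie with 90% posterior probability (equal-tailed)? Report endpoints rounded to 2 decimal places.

[2.53, 10.74]

On the log scale the 90% interval is 1.65 ± 1.645 × 0.44 = [0.9263, 2.3737].
Exponentiate: [e^0.9263, e^2.3737] = [2.53, 10.74].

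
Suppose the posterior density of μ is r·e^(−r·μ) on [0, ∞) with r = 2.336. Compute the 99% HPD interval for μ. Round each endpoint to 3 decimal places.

[0.000, 1.971]

The exponential density is strictly decreasing on [0, ∞), so the HPD interval is anchored at 0: [0, q] with P(μ ≤ q) = 0.99.
q = −ln(1 − 0.99) / 2.336 = 4.6052 / 2.336 = 1.971.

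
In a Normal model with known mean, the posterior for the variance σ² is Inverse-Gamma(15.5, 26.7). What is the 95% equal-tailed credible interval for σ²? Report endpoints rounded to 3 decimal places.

[1.107, 3.045]

Inverse-Gamma(15.5, 26.7) quantiles: F⁻¹(0.025) and F⁻¹(0.975).
Equivalently, 1/σ² ~ Gamma(15.5, rate = 26.7); invert its 0.975 and 0.025 quantiles.
Posterior mean ≈ 1.841, SD ≈ 0.501; a Normal approximation gives roughly [0.859, 2.824].
Exact: lower = 1.107; upper = 3.045.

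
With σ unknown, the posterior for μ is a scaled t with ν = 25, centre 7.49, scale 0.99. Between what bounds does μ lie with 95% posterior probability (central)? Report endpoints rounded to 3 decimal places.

The t_25 distribution is symmetric; the 95% interval is 7.49 ± t·0.99 with t_{0.975,25} = 2.060.
Half-width: 2.060 × 0.99 = 2.039.
7.49 − 2.039 = 5.451; 7.49 + 2.039 = 9.529.

[5.451, 9.529]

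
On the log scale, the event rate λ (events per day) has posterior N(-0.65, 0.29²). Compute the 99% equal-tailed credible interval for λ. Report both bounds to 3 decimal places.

On the log scale the 99% interval is -0.65 ± 2.576 × 0.29 = [-1.3970, 0.0970].
Exponentiate: [e^-1.3970, e^0.0970] = [0.247, 1.102].

[0.247, 1.102]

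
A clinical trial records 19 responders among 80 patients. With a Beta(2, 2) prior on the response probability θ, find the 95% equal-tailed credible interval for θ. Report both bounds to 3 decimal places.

Posterior: Beta(2+19, 2+61) = Beta(21, 63).
Equal-tailed 95% interval: the 0.025 and 0.975 quantiles of Beta(21, 63).
Posterior mean ≈ 0.250, SD ≈ 0.047; a Normal approximation gives roughly [0.158, 0.342].
Exact: F⁻¹(0.025) = 0.164; F⁻¹(0.975) = 0.347.

[0.164, 0.347]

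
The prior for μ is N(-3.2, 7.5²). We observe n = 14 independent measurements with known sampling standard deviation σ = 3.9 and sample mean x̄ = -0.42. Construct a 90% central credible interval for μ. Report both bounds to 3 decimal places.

[-2.171, 1.225]

Posterior precision = 1/7.5² + 14/3.9² = 0.0178 + 0.9204 = 0.9382, so posterior SD = 1.0324.
Posterior mean = (-3.2/7.5² + 14·-0.42/3.9²) / 0.9382 = -0.4727.
Interval: -0.4727 ± 1.645 × 1.0324 → [-2.171, 1.225].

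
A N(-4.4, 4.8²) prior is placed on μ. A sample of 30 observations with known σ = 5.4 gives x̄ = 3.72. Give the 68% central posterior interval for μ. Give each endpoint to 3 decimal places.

Posterior precision = 1/4.8² + 30/5.4² = 0.0434 + 1.0288 = 1.0722, so posterior SD = 0.9657.
Posterior mean = (-4.4/4.8² + 30·3.72/5.4²) / 1.0722 = 3.3913.
Interval: 3.3913 ± 0.994 × 0.9657 → [2.431, 4.352].

[2.431, 4.352]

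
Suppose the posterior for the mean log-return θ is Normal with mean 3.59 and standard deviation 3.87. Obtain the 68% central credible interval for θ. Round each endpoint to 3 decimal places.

The posterior is symmetric, so the 68% equal-tailed interval is θ = 3.59 ± z·3.87 with z = 0.994.
Half-width: 0.994 × 3.87 = 3.849.
3.59 − 3.849 = -0.259; 3.59 + 3.849 = 7.439.

[-0.259, 7.439]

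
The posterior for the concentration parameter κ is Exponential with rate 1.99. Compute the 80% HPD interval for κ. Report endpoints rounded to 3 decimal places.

[0.000, 0.809]

The exponential density is strictly decreasing on [0, ∞), so the HPD interval is anchored at 0: [0, q] with P(κ ≤ q) = 0.80.
q = −ln(1 − 0.80) / 1.99 = 1.6094 / 1.99 = 0.809.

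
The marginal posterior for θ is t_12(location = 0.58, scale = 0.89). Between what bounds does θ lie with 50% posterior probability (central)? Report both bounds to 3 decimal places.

[-0.039, 1.199]

The t_12 distribution is symmetric; the 50% interval is 0.58 ± t·0.89 with t_{0.75,12} = 0.695.
Half-width: 0.695 × 0.89 = 0.619.
0.58 − 0.619 = -0.039; 0.58 + 0.619 = 1.199.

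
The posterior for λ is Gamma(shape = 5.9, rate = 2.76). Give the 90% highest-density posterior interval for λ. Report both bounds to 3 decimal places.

The posterior is unimodal and skewed, so the HPD interval has equal density at both endpoints and is the shortest 90% interval.
Solving f(0.748) = f(3.474) with F(3.474) − F(0.748) = 0.90 gives [0.748, 3.474].
For comparison, the equal-tailed interval is [0.923, 3.760]; the HPD is narrower and shifted toward the mode.

[0.748, 3.474]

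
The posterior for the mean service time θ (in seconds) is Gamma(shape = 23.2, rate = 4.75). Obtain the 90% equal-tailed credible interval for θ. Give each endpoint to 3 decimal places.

Posterior: Gamma(shape 23.2, rate 4.75).
Equal-tailed 90% interval: Gamma(23.2, 4.75) quantiles at 0.05 and 0.95.
Posterior mean ≈ 4.884, SD ≈ 1.014; a Normal approximation gives roughly [3.216, 6.552].
Exact: lower = 3.344; upper = 6.663.

[3.344, 6.663]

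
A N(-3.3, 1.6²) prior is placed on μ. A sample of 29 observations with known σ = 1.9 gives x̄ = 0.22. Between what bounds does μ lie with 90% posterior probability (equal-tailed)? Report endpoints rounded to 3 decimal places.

Posterior precision = 1/1.6² + 29/1.9² = 0.3906 + 8.0332 = 8.4239, so posterior SD = 0.3445.
Posterior mean = (-3.3/1.6² + 29·0.22/1.9²) / 8.4239 = 0.0568.
Interval: 0.0568 ± 1.645 × 0.3445 → [-0.510, 0.623].

[-0.510, 0.623]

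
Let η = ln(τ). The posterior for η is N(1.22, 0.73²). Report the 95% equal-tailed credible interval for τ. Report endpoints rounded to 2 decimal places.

On the log scale the 95% interval is 1.22 ± 1.960 × 0.73 = [-0.2108, 2.6508].
Exponentiate: [e^-0.2108, e^2.6508] = [0.81, 14.16].

[0.81, 14.16]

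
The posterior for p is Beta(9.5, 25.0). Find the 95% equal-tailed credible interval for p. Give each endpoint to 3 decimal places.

Posterior: Beta(9.5, 25.0).
Equal-tailed 95% interval: the 0.025 and 0.975 quantiles of Beta(9.5, 25.0).
Posterior mean ≈ 0.275, SD ≈ 0.075; a Normal approximation gives roughly [0.128, 0.422].
Exact: F⁻¹(0.025) = 0.142; F⁻¹(0.975) = 0.433.

[0.142, 0.433]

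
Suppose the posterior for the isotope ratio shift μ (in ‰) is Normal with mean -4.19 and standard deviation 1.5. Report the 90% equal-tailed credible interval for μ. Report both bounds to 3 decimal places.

[-6.657, -1.723]

The posterior is symmetric, so the 90% equal-tailed interval is μ = -4.19 ± z·1.5 with z = 1.645.
Half-width: 1.645 × 1.5 = 2.467.
-4.19 − 2.467 = -6.657; -4.19 + 2.467 = -1.723.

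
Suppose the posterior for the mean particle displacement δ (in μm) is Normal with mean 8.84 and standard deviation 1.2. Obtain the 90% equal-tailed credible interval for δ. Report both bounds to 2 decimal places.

[6.87, 10.81]

The posterior is symmetric, so the 90% equal-tailed interval is δ = 8.84 ± z·1.2 with z = 1.645.
Half-width: 1.645 × 1.2 = 1.97.
8.84 − 1.97 = 6.87; 8.84 + 1.97 = 10.81.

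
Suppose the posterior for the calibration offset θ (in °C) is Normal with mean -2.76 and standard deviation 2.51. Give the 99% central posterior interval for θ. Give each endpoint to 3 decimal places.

[-9.225, 3.705]

The posterior is symmetric, so the 99% equal-tailed interval is θ = -2.76 ± z·2.51 with z = 2.576.
Half-width: 2.576 × 2.51 = 6.465.
-2.76 − 6.465 = -9.225; -2.76 + 6.465 = 3.705.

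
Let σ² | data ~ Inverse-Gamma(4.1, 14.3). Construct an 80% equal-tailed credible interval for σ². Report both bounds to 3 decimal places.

[2.099, 7.893]

Inverse-Gamma(4.1, 14.3) quantiles: F⁻¹(0.1) and F⁻¹(0.9).
Equivalently, 1/σ² ~ Gamma(4.1, rate = 14.3); invert its 0.9 and 0.1 quantiles.
Posterior mean ≈ 4.613, SD ≈ 3.183; a Normal approximation gives roughly [0.533, 8.692].
Exact: lower = 2.099; upper = 7.893.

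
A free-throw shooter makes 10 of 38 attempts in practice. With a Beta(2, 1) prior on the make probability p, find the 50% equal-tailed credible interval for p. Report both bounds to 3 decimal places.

[0.243, 0.339]

Posterior: Beta(2+10, 1+28) = Beta(12, 29).
Equal-tailed 50% interval: the 0.25 and 0.75 quantiles of Beta(12, 29).
Posterior mean ≈ 0.293, SD ≈ 0.070; a Normal approximation gives roughly [0.245, 0.340].
Exact: F⁻¹(0.25) = 0.243; F⁻¹(0.75) = 0.339.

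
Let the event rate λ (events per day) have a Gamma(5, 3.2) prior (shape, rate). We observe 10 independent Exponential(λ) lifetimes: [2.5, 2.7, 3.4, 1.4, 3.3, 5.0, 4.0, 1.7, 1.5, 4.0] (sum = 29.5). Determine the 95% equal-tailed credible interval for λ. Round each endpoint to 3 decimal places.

[0.257, 0.718]

Posterior: Gamma(5+10, 3.2+29.5) = Gamma(15, 32.7) (shape, rate).
Equal-tailed 95% interval: Gamma(15, 32.7) quantiles at 0.025 and 0.975.
Posterior mean ≈ 0.459, SD ≈ 0.118; a Normal approximation gives roughly [0.227, 0.691].
Exact: lower = 0.257; upper = 0.718.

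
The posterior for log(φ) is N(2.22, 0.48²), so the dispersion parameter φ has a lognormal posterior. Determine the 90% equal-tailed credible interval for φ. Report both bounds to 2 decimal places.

On the log scale the 90% interval is 2.22 ± 1.645 × 0.48 = [1.4305, 3.0095].
Exponentiate: [e^1.4305, e^3.0095] = [4.18, 20.28].

[4.18, 20.28]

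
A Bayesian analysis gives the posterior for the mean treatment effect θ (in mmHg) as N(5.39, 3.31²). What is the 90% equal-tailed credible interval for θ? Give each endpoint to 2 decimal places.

The posterior is symmetric, so the 90% equal-tailed interval is θ = 5.39 ± z·3.31 with z = 1.645.
Half-width: 1.645 × 3.31 = 5.44.
5.39 − 5.44 = -0.05; 5.39 + 5.44 = 10.83.

[-0.05, 10.83]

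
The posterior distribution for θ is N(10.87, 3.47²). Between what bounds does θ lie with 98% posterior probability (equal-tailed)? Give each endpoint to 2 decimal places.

[2.80, 18.94]

The posterior is symmetric, so the 98% equal-tailed interval is θ = 10.87 ± z·3.47 with z = 2.326.
Half-width: 2.326 × 3.47 = 8.07.
10.87 − 8.07 = 2.80; 10.87 + 8.07 = 18.94.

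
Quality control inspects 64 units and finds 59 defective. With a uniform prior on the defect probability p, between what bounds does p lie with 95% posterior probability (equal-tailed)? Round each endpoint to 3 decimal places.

Posterior: Beta(1+59, 1+5) = Beta(60, 6).
Equal-tailed 95% interval: the 0.025 and 0.975 quantiles of Beta(60, 6).
Posterior mean ≈ 0.909, SD ≈ 0.035; a Normal approximation gives roughly [0.840, 0.978].
Exact: F⁻¹(0.025) = 0.830; F⁻¹(0.975) = 0.965.

[0.830, 0.965]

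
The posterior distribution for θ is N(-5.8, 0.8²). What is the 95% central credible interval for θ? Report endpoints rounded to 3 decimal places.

The posterior is symmetric, so the 95% equal-tailed interval is θ = -5.8 ± z·0.8 with z = 1.960.
Half-width: 1.960 × 0.8 = 1.568.
-5.8 − 1.568 = -7.368; -5.8 + 1.568 = -4.232.

[-7.368, -4.232]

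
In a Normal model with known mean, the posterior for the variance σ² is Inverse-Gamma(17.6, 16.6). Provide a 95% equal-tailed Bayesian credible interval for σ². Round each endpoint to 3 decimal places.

Inverse-Gamma(17.6, 16.6) quantiles: F⁻¹(0.025) and F⁻¹(0.975).
Equivalently, 1/σ² ~ Gamma(17.6, rate = 16.6); invert its 0.975 and 0.025 quantiles.
Posterior mean ≈ 1.000, SD ≈ 0.253; a Normal approximation gives roughly [0.504, 1.496].
Exact: lower = 0.621; upper = 1.602.

[0.621, 1.602]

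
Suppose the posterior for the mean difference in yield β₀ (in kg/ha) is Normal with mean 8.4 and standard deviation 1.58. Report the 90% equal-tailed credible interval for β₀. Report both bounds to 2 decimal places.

The posterior is symmetric, so the 90% equal-tailed interval is β₀ = 8.4 ± z·1.58 with z = 1.645.
Half-width: 1.645 × 1.58 = 2.60.
8.4 − 2.60 = 5.80; 8.4 + 2.60 = 11.00.

[5.80, 11.00]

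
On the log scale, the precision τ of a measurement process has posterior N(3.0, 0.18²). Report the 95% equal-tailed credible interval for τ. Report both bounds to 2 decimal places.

On the log scale the 95% interval is 3.0 ± 1.960 × 0.18 = [2.6472, 3.3528].
Exponentiate: [e^2.6472, e^3.3528] = [14.11, 28.58].

[14.11, 28.58]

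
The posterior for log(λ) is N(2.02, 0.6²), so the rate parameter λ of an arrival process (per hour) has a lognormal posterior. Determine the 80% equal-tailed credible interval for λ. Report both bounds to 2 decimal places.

[3.49, 16.26]

On the log scale the 80% interval is 2.02 ± 1.282 × 0.6 = [1.2511, 2.7889].
Exponentiate: [e^1.2511, e^2.7889] = [3.49, 16.26].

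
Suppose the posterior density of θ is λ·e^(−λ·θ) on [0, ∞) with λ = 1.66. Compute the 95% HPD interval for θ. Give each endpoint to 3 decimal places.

The exponential density is strictly decreasing on [0, ∞), so the HPD interval is anchored at 0: [0, q] with P(θ ≤ q) = 0.95.
q = −ln(1 − 0.95) / 1.66 = 2.9957 / 1.66 = 1.805.

[0.000, 1.805]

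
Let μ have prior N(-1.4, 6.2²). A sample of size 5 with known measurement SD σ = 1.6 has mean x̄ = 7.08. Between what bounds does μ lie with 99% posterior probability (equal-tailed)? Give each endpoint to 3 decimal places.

[5.138, 8.799]

Posterior precision = 1/6.2² + 5/1.6² = 0.0260 + 1.9531 = 1.9791, so posterior SD = 0.7108.
Posterior mean = (-1.4/6.2² + 5·7.08/1.6²) / 1.9791 = 6.9685.
Interval: 6.9685 ± 2.576 × 0.7108 → [5.138, 8.799].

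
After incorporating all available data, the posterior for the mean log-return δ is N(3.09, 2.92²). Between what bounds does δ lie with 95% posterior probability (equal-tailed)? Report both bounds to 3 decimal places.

[-2.633, 8.813]

The posterior is symmetric, so the 95% equal-tailed interval is δ = 3.09 ± z·2.92 with z = 1.960.
Half-width: 1.960 × 2.92 = 5.723.
3.09 − 5.723 = -2.633; 3.09 + 5.723 = 8.813.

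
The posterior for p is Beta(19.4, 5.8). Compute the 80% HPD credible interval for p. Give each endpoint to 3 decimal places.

The posterior is unimodal and skewed, so the HPD interval has equal density at both endpoints and is the shortest 80% interval.
Solving f(0.676) = f(0.884) with F(0.884) − F(0.676) = 0.80 gives [0.676, 0.884].
For comparison, the equal-tailed interval is [0.659, 0.871]; the HPD is narrower and shifted toward the mode.

[0.676, 0.884]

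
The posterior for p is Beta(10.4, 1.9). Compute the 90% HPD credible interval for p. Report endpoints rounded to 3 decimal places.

[0.704, 0.992]

The posterior is unimodal and skewed, so the HPD interval has equal density at both endpoints and is the shortest 90% interval.
Solving f(0.704) = f(0.992) with F(0.992) − F(0.704) = 0.90 gives [0.704, 0.992].
For comparison, the equal-tailed interval is [0.655, 0.971]; the HPD is narrower and shifted toward the mode.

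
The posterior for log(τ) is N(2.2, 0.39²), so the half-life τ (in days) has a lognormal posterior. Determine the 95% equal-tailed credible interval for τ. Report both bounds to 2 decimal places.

On the log scale the 95% interval is 2.2 ± 1.960 × 0.39 = [1.4356, 2.9644].
Exponentiate: [e^1.4356, e^2.9644] = [4.20, 19.38].

[4.20, 19.38]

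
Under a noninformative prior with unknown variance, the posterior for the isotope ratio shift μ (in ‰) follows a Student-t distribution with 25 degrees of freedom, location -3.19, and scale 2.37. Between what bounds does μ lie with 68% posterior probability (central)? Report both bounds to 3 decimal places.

The t_25 distribution is symmetric; the 68% interval is -3.19 ± t·2.37 with t_{0.84,25} = 1.015.
Half-width: 1.015 × 2.37 = 2.405.
-3.19 − 2.405 = -5.595; -3.19 + 2.405 = -0.785.

[-5.595, -0.785]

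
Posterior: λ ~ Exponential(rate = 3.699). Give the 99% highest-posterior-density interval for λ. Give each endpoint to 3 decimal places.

[0.000, 1.245]

The exponential density is strictly decreasing on [0, ∞), so the HPD interval is anchored at 0: [0, q] with P(λ ≤ q) = 0.99.
q = −ln(1 − 0.99) / 3.699 = 4.6052 / 3.699 = 1.245.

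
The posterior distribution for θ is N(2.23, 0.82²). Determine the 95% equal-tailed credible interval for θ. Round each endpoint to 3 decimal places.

The posterior is symmetric, so the 95% equal-tailed interval is θ = 2.23 ± z·0.82 with z = 1.960.
Half-width: 1.960 × 0.82 = 1.607.
2.23 − 1.607 = 0.623; 2.23 + 1.607 = 3.837.

[0.623, 3.837]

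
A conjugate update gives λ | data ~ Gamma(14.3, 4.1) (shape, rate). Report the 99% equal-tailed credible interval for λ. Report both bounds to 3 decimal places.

[1.568, 6.317]

Posterior: Gamma(shape 14.3, rate 4.1).
Equal-tailed 99% interval: Gamma(14.3, 4.1) quantiles at 0.005 and 0.995.
Posterior mean ≈ 3.488, SD ≈ 0.922; a Normal approximation gives roughly [1.112, 5.864].
Exact: lower = 1.568; upper = 6.317.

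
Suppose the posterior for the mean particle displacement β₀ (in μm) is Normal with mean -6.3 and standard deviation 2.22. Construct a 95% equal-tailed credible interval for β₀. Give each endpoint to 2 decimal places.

[-10.65, -1.95]

The posterior is symmetric, so the 95% equal-tailed interval is β₀ = -6.3 ± z·2.22 with z = 1.960.
Half-width: 1.960 × 2.22 = 4.35.
-6.3 − 4.35 = -10.65; -6.3 + 4.35 = -1.95.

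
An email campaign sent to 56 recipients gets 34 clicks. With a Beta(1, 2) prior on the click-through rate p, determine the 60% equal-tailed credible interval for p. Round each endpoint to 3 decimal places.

Posterior: Beta(1+34, 2+22) = Beta(35, 24).
Equal-tailed 60% interval: the 0.2 and 0.8 quantiles of Beta(35, 24).
Posterior mean ≈ 0.593, SD ≈ 0.063; a Normal approximation gives roughly [0.540, 0.647].
Exact: F⁻¹(0.2) = 0.540; F⁻¹(0.8) = 0.647.

[0.540, 0.647]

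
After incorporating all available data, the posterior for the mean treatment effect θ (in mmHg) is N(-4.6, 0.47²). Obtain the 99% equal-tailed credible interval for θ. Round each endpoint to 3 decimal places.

The posterior is symmetric, so the 99% equal-tailed interval is θ = -4.6 ± z·0.47 with z = 2.576.
Half-width: 2.576 × 0.47 = 1.211.
-4.6 − 1.211 = -5.811; -4.6 + 1.211 = -3.389.

[-5.811, -3.389]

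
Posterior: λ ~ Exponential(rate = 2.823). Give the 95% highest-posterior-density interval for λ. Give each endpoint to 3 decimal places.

[0.000, 1.061]

The exponential density is strictly decreasing on [0, ∞), so the HPD interval is anchored at 0: [0, q] with P(λ ≤ q) = 0.95.
q = −ln(1 − 0.95) / 2.823 = 2.9957 / 2.823 = 1.061.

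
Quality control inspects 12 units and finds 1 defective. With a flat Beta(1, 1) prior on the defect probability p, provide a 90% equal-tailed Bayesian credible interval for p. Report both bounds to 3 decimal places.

Posterior: Beta(1+1, 1+11) = Beta(2, 12).
Equal-tailed 90% interval: the 0.05 and 0.95 quantiles of Beta(2, 12).
Posterior mean ≈ 0.143, SD ≈ 0.090; a Normal approximation gives roughly [-0.006, 0.291].
Exact: F⁻¹(0.05) = 0.028; F⁻¹(0.95) = 0.316.

[0.028, 0.316]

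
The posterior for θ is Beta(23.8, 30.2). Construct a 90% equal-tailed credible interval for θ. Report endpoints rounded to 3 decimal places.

[0.332, 0.552]

Posterior: Beta(23.8, 30.2).
Equal-tailed 90% interval: the 0.05 and 0.95 quantiles of Beta(23.8, 30.2).
Posterior mean ≈ 0.441, SD ≈ 0.067; a Normal approximation gives roughly [0.331, 0.551].
Exact: F⁻¹(0.05) = 0.332; F⁻¹(0.95) = 0.552.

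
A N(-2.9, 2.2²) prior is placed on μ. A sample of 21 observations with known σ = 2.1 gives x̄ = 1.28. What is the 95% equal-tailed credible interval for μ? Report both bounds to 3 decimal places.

Posterior precision = 1/2.2² + 21/2.1² = 0.2066 + 4.7619 = 4.9685, so posterior SD = 0.4486.
Posterior mean = (-2.9/2.2² + 21·1.28/2.1²) / 4.9685 = 1.1062.
Interval: 1.1062 ± 1.960 × 0.4486 → [0.227, 1.985].

[0.227, 1.985]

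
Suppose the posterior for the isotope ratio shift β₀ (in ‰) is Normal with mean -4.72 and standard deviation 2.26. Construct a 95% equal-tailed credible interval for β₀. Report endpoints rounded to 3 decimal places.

The posterior is symmetric, so the 95% equal-tailed interval is β₀ = -4.72 ± z·2.26 with z = 1.960.
Half-width: 1.960 × 2.26 = 4.430.
-4.72 − 4.430 = -9.150; -4.72 + 4.430 = -0.290.

[-9.150, -0.290]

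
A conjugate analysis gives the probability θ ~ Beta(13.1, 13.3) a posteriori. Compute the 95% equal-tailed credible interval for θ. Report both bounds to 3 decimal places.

Posterior: Beta(13.1, 13.3).
Equal-tailed 95% interval: the 0.025 and 0.975 quantiles of Beta(13.1, 13.3).
Posterior mean ≈ 0.496, SD ≈ 0.096; a Normal approximation gives roughly [0.309, 0.683].
Exact: F⁻¹(0.025) = 0.311; F⁻¹(0.975) = 0.682.

[0.311, 0.682]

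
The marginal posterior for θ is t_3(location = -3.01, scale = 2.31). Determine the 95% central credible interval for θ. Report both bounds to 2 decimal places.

[-10.36, 4.34]

The t_3 distribution is symmetric; the 95% interval is -3.01 ± t·2.31 with t_{0.975,3} = 3.182.
Half-width: 3.182 × 2.31 = 7.35.
-3.01 − 7.35 = -10.36; -3.01 + 7.35 = 4.34.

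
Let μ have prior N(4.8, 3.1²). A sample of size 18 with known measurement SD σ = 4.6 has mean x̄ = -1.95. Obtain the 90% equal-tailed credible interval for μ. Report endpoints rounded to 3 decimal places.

[-2.898, 0.469]

Posterior precision = 1/3.1² + 18/4.6² = 0.1041 + 0.8507 = 0.9547, so posterior SD = 1.0234.
Posterior mean = (4.8/3.1² + 18·-1.95/4.6²) / 0.9547 = -1.2143.
Interval: -1.2143 ± 1.645 × 1.0234 → [-2.898, 0.469].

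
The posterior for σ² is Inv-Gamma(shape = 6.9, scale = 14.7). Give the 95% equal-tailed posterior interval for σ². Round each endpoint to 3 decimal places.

[1.138, 5.342]

Inverse-Gamma(6.9, 14.7) quantiles: F⁻¹(0.025) and F⁻¹(0.975).
Equivalently, 1/σ² ~ Gamma(6.9, rate = 14.7); invert its 0.975 and 0.025 quantiles.
Posterior mean ≈ 2.492, SD ≈ 1.126; a Normal approximation gives roughly [0.285, 4.698].
Exact: lower = 1.138; upper = 5.342.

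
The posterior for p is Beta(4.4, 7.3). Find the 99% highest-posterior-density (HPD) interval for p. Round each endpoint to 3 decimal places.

[0.078, 0.722]

The posterior is unimodal and skewed, so the HPD interval has equal density at both endpoints and is the shortest 99% interval.
Solving f(0.078) = f(0.722) with F(0.722) − F(0.078) = 0.99 gives [0.078, 0.722].
For comparison, the equal-tailed interval is [0.089, 0.736]; the HPD is narrower and shifted toward the mode.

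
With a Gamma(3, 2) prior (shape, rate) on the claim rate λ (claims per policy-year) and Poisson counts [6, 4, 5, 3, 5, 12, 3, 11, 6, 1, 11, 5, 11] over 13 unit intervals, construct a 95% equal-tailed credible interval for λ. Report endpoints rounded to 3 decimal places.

Posterior: Gamma(3+83, 2+13) = Gamma(86, 15) (shape, rate).
Equal-tailed 95% interval: Gamma(86, 15) quantiles at 0.025 and 0.975.
Posterior mean ≈ 5.733, SD ≈ 0.618; a Normal approximation gives roughly [4.522, 6.945].
Exact: lower = 4.586; upper = 7.007.

[4.586, 7.007]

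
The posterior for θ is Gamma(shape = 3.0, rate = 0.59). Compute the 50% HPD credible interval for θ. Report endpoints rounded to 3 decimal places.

[1.972, 5.364]

The posterior is unimodal and skewed, so the HPD interval has equal density at both endpoints and is the shortest 50% interval.
Solving f(1.972) = f(5.364) with F(5.364) − F(1.972) = 0.50 gives [1.972, 5.364].
For comparison, the equal-tailed interval is [2.928, 6.645]; the HPD is narrower and shifted toward the mode.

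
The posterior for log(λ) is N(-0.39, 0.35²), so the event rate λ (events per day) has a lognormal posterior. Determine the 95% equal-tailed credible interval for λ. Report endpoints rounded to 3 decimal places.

[0.341, 1.344]

On the log scale the 95% interval is -0.39 ± 1.960 × 0.35 = [-1.0760, 0.2960].
Exponentiate: [e^-1.0760, e^0.2960] = [0.341, 1.344].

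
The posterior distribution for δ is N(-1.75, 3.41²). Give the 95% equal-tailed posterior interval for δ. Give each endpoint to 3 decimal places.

[-8.433, 4.933]

The posterior is symmetric, so the 95% equal-tailed interval is δ = -1.75 ± z·3.41 with z = 1.960.
Half-width: 1.960 × 3.41 = 6.683.
-1.75 − 6.683 = -8.433; -1.75 + 6.683 = 4.933.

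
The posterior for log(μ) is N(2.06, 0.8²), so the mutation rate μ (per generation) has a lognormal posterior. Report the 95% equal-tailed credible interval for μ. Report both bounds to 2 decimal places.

[1.64, 37.64]

On the log scale the 95% interval is 2.06 ± 1.960 × 0.8 = [0.4920, 3.6280].
Exponentiate: [e^0.4920, e^3.6280] = [1.64, 37.64].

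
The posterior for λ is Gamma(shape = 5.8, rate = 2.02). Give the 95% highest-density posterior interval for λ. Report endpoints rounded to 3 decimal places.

The posterior is unimodal and skewed, so the HPD interval has equal density at both endpoints and is the shortest 95% interval.
Solving f(0.814) = f(5.238) with F(5.238) − F(0.814) = 0.95 gives [0.814, 5.238].
For comparison, the equal-tailed interval is [1.031, 5.637]; the HPD is narrower and shifted toward the mode.

[0.814, 5.238]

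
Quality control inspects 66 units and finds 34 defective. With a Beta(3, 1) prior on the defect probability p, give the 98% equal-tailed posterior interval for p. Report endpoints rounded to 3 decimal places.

Posterior: Beta(3+34, 1+32) = Beta(37, 33).
Equal-tailed 98% interval: the 0.01 and 0.99 quantiles of Beta(37, 33).
Posterior mean ≈ 0.529, SD ≈ 0.059; a Normal approximation gives roughly [0.391, 0.666].
Exact: F⁻¹(0.01) = 0.391; F⁻¹(0.99) = 0.664.

[0.391, 0.664]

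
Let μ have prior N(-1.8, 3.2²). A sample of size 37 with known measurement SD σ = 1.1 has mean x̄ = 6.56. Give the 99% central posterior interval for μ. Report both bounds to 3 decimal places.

Posterior precision = 1/3.2² + 37/1.1² = 0.0977 + 30.5785 = 30.6762, so posterior SD = 0.1806.
Posterior mean = (-1.8/3.2² + 37·6.56/1.1²) / 30.6762 = 6.5334.
Interval: 6.5334 ± 2.576 × 0.1806 → [6.068, 6.998].

[6.068, 6.998]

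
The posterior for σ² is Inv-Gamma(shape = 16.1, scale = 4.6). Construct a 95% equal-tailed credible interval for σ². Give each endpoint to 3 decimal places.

Inverse-Gamma(16.1, 4.6) quantiles: F⁻¹(0.025) and F⁻¹(0.975).
Equivalently, 1/σ² ~ Gamma(16.1, rate = 4.6); invert its 0.975 and 0.025 quantiles.
Posterior mean ≈ 0.305, SD ≈ 0.081; a Normal approximation gives roughly [0.146, 0.464].
Exact: lower = 0.185; upper = 0.499.

[0.185, 0.499]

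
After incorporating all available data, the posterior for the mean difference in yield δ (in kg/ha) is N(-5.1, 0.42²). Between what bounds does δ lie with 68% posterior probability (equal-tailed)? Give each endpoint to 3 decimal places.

[-5.518, -4.682]

The posterior is symmetric, so the 68% equal-tailed interval is δ = -5.1 ± z·0.42 with z = 0.994.
Half-width: 0.994 × 0.42 = 0.418.
-5.1 − 0.418 = -5.518; -5.1 + 0.418 = -4.682.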